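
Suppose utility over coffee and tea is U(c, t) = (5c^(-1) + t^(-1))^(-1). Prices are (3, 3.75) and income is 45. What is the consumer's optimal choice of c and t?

c* = 10, t* = 4

For CES with ρ = -1, MRS = (5/1)·(t/c)^2.
Tangency: set MRS = p_c/p_t = 3/3.75 = 0.8.
So (t/c)^2 = 4/25; taking the square root, t/c = 0.4, i.e. t = 0.4·c.
Substitute into the budget 3·c + 3.75·t = 45: 4.5·c = 45, so c* = 10 and t* = 0.4·10 = 4.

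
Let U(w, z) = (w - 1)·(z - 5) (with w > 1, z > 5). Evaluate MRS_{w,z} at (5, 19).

MRS = 3.5

MU_w = (z−5), MU_z = (w−1).
MRS = (z−5)/(w−1).
At (5, 19): MRS = 3.5.
The indifference curve has slope −3.5 at this bundle.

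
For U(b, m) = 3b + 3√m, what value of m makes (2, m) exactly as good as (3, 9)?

U(3, 9) = 18.
Set U(2, m) = 18 and solve.
With b = 2: 3√m = 18 − 3·2 = 12, so √m = 4 and m = 16.
Check: U(2, 16) = 18.

m = 16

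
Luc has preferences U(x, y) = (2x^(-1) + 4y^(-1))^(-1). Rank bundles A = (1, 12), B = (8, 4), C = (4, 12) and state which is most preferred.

Bundle C

Evaluate utility at each bundle:
U(A) = 0.429.
U(B) = 0.800.
U(C) = 1.200.
Highest utility is C, so C ≻ B ≻ A.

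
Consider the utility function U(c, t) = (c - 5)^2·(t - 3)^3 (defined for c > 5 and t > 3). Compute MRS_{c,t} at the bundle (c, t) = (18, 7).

MU_c = 2·(c−5)·(t−3)^3, MU_t = 3·(c−5)^2·(t−3)^2.
MRS = (2/3)·(t−3)/(c−5).
At (18, 7): MRS = 8/39.
So at (18, 7) the consumer would give up 8/39 units of t for one more unit of c.

MRS = 8/39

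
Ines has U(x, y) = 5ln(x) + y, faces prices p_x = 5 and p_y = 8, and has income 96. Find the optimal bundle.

MU_x = 5/x, MU_y = 1.
MRS = 5/x ÷ 1.
Tangency: set MRS = p_x/p_y = 5/8 = 0.625.
MRS depends only on x: 5/x = 0.625 ⇒ x* = 5/0.625 = 8.
From the budget, 8·y = 96 − 5·8 = 56, so y* = 7.

x* = 8, y* = 7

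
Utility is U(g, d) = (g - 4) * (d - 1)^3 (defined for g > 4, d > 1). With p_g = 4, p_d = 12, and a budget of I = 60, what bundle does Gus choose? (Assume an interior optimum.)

g* = 6, d* = 3

MU_g = (d−1)^3, MU_d = 3·(g−4)·(d−1)^2.
MRS = (1/3)·(d−1)/(g−4).
Tangency: set MRS = p_g/p_d = 4/12 = 1/3.
So (1/3)·(d − 1)/(g − 4) = 1/3, i.e. (d − 1) = (g − 4).
Rewrite the budget in excess-of-subsistence terms: 4·(g − 4) + 12·(d − 1) = 60 − 4·4 − 12·1 = 32.
Substituting, 16·(g − 4) = 32, so g − 4 = 2 and g* = 6.
Then d − 1 = 2, so d* = 3.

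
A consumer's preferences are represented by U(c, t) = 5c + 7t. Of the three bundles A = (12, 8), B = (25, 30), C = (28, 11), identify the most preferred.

Bundle B

Evaluate utility at each bundle:
U(A) = 116.
U(B) = 335.
U(C) = 217.
Highest utility is B, so B ≻ C ≻ A.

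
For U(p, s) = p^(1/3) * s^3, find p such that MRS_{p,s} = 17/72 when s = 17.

p = 8

MU_p = 1/3·p^(-2/3)·s^3 and MU_s = 3·p^(1/3)·s^2.
MRS = MU_p/MU_s = (1/9)·s/p.
Substitute s = 17: MRS = (17/9)/p. Setting (17/9)/p = 17/72 gives p = (17/9)/(17/72) = 8.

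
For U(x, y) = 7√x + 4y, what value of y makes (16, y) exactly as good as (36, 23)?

y = 26.5

U(36, 23) = 134.
Set U(16, y) = 134 and solve.
With x = 16: √16 = 4, so 4y = 134 − 7·4 = 106 and y = 26.5.
Check: U(16, 26.5) = 134.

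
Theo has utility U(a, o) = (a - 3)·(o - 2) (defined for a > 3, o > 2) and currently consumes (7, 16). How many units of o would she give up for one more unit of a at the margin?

MU_a = (o−2), MU_o = (a−3).
MRS = (o−2)/(a−3).
At (7, 16): MRS = 3.5.
The indifference curve has slope −3.5 at this bundle.

MRS = 3.5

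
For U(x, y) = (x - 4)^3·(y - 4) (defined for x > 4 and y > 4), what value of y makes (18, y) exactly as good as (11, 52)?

U(11, 52) = 16464.
Set U(18, y) = 16464 and solve.
With x = 18: (18 − 4)^3 = 2744, so (y − 4) = 16464/2744 = 6.
So y = 4 + 6 = 10.
Check: U(18, 10) = 16464.

y = 10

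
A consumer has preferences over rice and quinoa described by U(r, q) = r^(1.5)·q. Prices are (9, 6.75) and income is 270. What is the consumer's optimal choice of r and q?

MU_r = 1.5·√r·q and MU_q = r^(1.5).
MRS = MU_r/MU_q = (1.5)·q/r.
Tangency: set MRS = p_r/p_q = 9/6.75 = 4/3.
So (1.5)·q/r = 4/3, i.e. q = (8/9)·r.
Substitute into the budget 9·r + 6.75·q = 270: 15·r = 270, so r* = 18.
Then q* = (8/9)·18 = 16.

r* = 18, q* = 16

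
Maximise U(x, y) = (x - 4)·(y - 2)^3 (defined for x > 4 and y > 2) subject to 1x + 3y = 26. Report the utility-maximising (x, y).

x* = 8, y* = 6

MU_x = (y−2)^3, MU_y = 3·(x−4)·(y−2)^2.
MRS = (1/3)·(y−2)/(x−4).
Tangency: set MRS = p_x/p_y = 1/3.
So (1/3)·(y − 2)/(x − 4) = 1/3, i.e. (y − 2) = (x − 4).
Rewrite the budget in excess-of-subsistence terms: 1·(x − 4) + 3·(y − 2) = 26 − 1·4 − 3·2 = 16.
Substituting, 4·(x − 4) = 16, so x − 4 = 4 and x* = 8.
Then y − 2 = 4, so y* = 6.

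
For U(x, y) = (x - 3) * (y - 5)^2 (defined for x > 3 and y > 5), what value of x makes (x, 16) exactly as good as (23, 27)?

x = 83

U(23, 27) = 9680.
Set U(x, 16) = 9680 and solve.
With y = 16: (16 − 5)^2 = 121, so (x − 3) = 9680/121 = 80.
So x = 3 + 80 = 83.
Check: U(83, 16) = 9680.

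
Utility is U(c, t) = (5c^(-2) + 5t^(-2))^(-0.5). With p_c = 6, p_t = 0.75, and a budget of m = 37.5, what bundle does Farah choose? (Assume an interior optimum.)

For CES with ρ = -2, MRS = (t/c)^3.
Tangency: set MRS = p_c/p_t = 6/0.75 = 8.
So (t/c)^3 = 8; taking the cube root, t/c = 2, i.e. t = 2·c.
Substitute into the budget 6·c + 0.75·t = 37.5: 7.5·c = 37.5, so c* = 5 and t* = 2·5 = 10.

c* = 5, t* = 10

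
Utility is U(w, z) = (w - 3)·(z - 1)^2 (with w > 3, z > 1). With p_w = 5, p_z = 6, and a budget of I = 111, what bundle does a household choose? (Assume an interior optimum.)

MU_w = (z−1)^2, MU_z = 2·(w−3)·(z−1).
MRS = (1/2)·(z−1)/(w−3).
Tangency: set MRS = p_w/p_z = 5/6.
So (1/2)·(z − 1)/(w − 3) = 5/6, i.e. (z − 1) = (5/3)·(w − 3).
Rewrite the budget in excess-of-subsistence terms: 5·(w − 3) + 6·(z − 1) = 111 − 5·3 − 6·1 = 90.
Substituting, 15·(w − 3) = 90, so w − 3 = 6 and w* = 9.
Then z − 1 = (5/3)·6 = 10, so z* = 11.

w* = 9, z* = 11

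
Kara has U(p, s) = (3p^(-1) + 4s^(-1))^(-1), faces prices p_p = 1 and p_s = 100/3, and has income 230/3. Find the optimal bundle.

p* = 10, s* = 2

For CES with ρ = -1, MRS = (3/4)·(s/p)^2.
Tangency: set MRS = p_p/p_s = 1/(100/3) = 3/100.
So (s/p)^2 = 1/25; taking the square root, s/p = 0.2, i.e. s = 0.2·p.
Substitute into the budget 1·p + (100/3)·s = 230/3: (23/3)·p = 230/3, so p* = 10 and s* = 0.2·10 = 2.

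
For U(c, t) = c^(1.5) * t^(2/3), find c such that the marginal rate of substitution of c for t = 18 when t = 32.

c = 4

MU_c = 1.5·√c·t^(2/3) and MU_t = 2/3·c^(1.5)·t^(-1/3).
MRS = MU_c/MU_t = (2.25)·t/c.
Substitute t = 32: MRS = 72/c. Setting 72/c = 18 gives c = 72/18 = 4.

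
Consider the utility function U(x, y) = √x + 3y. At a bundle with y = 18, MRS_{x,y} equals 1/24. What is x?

MU_x = 1/(2√x), MU_y = 3.
MRS = 1/(2√x) ÷ 3.
MRS depends only on x: (1/6)/√x = 1/24 ⇒ √x = (1/6)/(1/24) = 4 ⇒ x = 16.

x = 16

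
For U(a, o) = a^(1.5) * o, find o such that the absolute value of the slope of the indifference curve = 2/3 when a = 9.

o = 4

MU_a = 1.5·√a·o and MU_o = a^(1.5).
MRS = MU_a/MU_o = (1.5)·o/a.
Substitute a = 9: MRS = o/6. Setting o/6 = 2/3 gives o = (2/3)·6 = 4.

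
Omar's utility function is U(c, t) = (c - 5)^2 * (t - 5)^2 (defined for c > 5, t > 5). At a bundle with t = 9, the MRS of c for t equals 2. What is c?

c = 7

MU_c = 2·(c−5)·(t−5)^2, MU_t = 2·(c−5)^2·(t−5).
MRS = (t−5)/(c−5).
Substitute t = 9: MRS = 4/(c − 5). Setting this equal to 2 gives c − 5 = 4/2 = 2, so c = 7.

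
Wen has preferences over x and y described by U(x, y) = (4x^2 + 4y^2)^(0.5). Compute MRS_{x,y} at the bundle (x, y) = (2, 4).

MRS = 0.5

For CES with ρ = 2, MRS = (y/x)^(-1).
At (2, 4): MRS = 0.5.
The indifference curve has slope −0.5 at this bundle.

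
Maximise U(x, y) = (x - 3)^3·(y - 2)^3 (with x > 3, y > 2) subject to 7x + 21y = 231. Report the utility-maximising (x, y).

x* = 15, y* = 6

MU_x = 3·(x−3)^2·(y−2)^3, MU_y = 3·(x−3)^3·(y−2)^2.
MRS = (y−2)/(x−3).
Tangency: set MRS = p_x/p_y = 7/21 = 1/3.
So (y − 2)/(x − 3) = 1/3, i.e. (y − 2) = (1/3)·(x − 3).
Rewrite the budget in excess-of-subsistence terms: 7·(x − 3) + 21·(y − 2) = 231 − 7·3 − 21·2 = 168.
Substituting, 14·(x − 3) = 168, so x − 3 = 12 and x* = 15.
Then y − 2 = (1/3)·12 = 4, so y* = 6.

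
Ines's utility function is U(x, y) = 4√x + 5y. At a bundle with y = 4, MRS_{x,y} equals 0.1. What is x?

MU_x = 4/(2√x), MU_y = 5.
MRS = 4/(2√x) ÷ 5.
MRS depends only on x: 0.4/√x = 0.1 ⇒ √x = 0.4/0.1 = 4 ⇒ x = 16.

x = 16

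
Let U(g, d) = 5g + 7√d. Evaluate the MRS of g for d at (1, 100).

MRS = 100/7

MU_g = 5, MU_d = 7/(2√d).
MRS = 5 ÷ (7/(2√d)).
At (1, 100): MRS = 100/7.
So at (1, 100) the consumer would give up 100/7 units of d for one more unit of g.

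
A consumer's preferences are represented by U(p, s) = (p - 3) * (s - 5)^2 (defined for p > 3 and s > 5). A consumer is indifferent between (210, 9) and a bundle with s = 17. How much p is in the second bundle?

U(210, 9) = 3312.
Set U(p, 17) = 3312 and solve.
With s = 17: (17 − 5)^2 = 144, so (p − 3) = 3312/144 = 23.
So p = 3 + 23 = 26.
Check: U(26, 17) = 3312.

p = 26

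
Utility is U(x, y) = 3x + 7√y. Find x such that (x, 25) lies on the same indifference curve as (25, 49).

U(25, 49) = 124.
Set U(x, 25) = 124 and solve.
With y = 25: √25 = 5, so 3x = 124 − 7·5 = 89 and x = 89/3.
Check: U(89/3, 25) = 124.

x = 89/3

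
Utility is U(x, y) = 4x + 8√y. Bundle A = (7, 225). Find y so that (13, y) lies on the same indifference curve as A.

y = 144

U(7, 225) = 148.
Set U(13, y) = 148 and solve.
With x = 13: 8√y = 148 − 4·13 = 96, so √y = 12 and y = 144.
Check: U(13, 144) = 148.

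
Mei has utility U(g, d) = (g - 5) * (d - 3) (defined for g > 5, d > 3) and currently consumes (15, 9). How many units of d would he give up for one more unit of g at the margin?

MRS = 0.6

MU_g = (d−3), MU_d = (g−5).
MRS = (d−3)/(g−5).
At (15, 9): MRS = 0.6.
The indifference curve has slope −0.6 at this bundle.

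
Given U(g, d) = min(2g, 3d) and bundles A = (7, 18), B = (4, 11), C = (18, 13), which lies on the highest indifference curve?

Bundle C

Evaluate utility at each bundle:
U(A) = 14.
U(B) = 8.
U(C) = 36.
Highest utility is C, so C ≻ A ≻ B.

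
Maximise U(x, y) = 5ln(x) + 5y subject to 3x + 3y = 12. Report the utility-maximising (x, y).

x* = 1, y* = 3

MU_x = 5/x, MU_y = 5.
MRS = 5/x ÷ 5.
Tangency: set MRS = p_x/p_y = 3/3 = 1.
MRS depends only on x: 1/x = 1 ⇒ x* = 1/1 = 1.
From the budget, 3·y = 12 − 3·1 = 9, so y* = 3.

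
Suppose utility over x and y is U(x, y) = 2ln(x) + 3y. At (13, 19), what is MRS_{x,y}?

MRS = 2/39

MU_x = 2/x, MU_y = 3.
MRS = 2/x ÷ 3.
At (13, 19): MRS = 2/39.
The indifference curve has slope −2/39 at this bundle.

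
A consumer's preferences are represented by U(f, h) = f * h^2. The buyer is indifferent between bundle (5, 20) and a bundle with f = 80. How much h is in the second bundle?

U(5, 20) = 2000.
Set U(80, h) = 2000 and solve.
With f = 80: h^2 = 2000/80 = 25; taking the square root, h = 5.
Check: U(80, 5) = 2000.

h = 5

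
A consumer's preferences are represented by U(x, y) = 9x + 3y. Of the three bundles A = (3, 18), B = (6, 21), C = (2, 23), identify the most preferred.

Evaluate utility at each bundle:
U(A) = 81.
U(B) = 117.
U(C) = 87.
Highest utility is B, so B ≻ C ≻ A.

Bundle B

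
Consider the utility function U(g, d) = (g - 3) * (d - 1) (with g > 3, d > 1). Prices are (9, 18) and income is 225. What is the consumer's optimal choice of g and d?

g* = 13, d* = 6

MU_g = (d−1), MU_d = (g−3).
MRS = (d−1)/(g−3).
Tangency: set MRS = p_g/p_d = 9/18 = 0.5.
So (d − 1)/(g − 3) = 0.5, i.e. (d − 1) = 0.5·(g − 3).
Rewrite the budget in excess-of-subsistence terms: 9·(g − 3) + 18·(d − 1) = 225 − 9·3 − 18·1 = 180.
Substituting, 18·(g − 3) = 180, so g − 3 = 10 and g* = 13.
Then d − 1 = 0.5·10 = 5, so d* = 6.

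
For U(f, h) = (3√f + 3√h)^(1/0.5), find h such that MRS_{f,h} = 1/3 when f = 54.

For CES with ρ = 0.5, MRS = √(h/f).
Setting √(h/54) = 1/3 gives h/54 = 1/9 and h = 6.

h = 6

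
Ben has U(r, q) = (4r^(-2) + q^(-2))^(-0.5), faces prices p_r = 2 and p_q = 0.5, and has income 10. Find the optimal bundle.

r* = 4, q* = 4

For CES with ρ = -2, MRS = (4/1)·(q/r)^3.
Tangency: set MRS = p_r/p_q = 2/0.5 = 4.
So (q/r)^3 = 1; taking the cube root, q/r = 1, i.e. q = r.
Substitute into the budget 2·r + 0.5·q = 10: 2.5·r = 10, so r* = 4 and q* = 4.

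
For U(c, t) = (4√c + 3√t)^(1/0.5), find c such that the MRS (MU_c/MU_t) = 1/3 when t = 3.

For CES with ρ = 0.5, MRS = (4/3)·√(t/c).
Setting (4/3)·√(3/c) = 1/3 gives √(3/c) = 0.25, so 3/c = 1/16 and c = 48.

c = 48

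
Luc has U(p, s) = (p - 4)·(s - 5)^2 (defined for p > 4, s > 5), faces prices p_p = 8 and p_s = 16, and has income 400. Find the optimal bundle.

MU_p = (s−5)^2, MU_s = 2·(p−4)·(s−5).
MRS = (1/2)·(s−5)/(p−4).
Tangency: set MRS = p_p/p_s = 8/16 = 0.5.
So (1/2)·(s − 5)/(p − 4) = 0.5, i.e. (s − 5) = (p − 4).
Rewrite the budget in excess-of-subsistence terms: 8·(p − 4) + 16·(s − 5) = 400 − 8·4 − 16·5 = 288.
Substituting, 24·(p − 4) = 288, so p − 4 = 12 and p* = 16.
Then s − 5 = 12, so s* = 17.

p* = 16, s* = 17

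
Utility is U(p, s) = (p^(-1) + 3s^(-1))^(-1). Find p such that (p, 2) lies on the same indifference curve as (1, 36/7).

p = 12

U depends on (p, s) only through S = p^(-1) + 3s^(-1), so equal utility means equal S. At (1, 36/7): S = 19/12.
With s = 2: 3·2^(-1) = 1.5, so p^(-1) = 19/12 − 1.5 = 1/12.
Hence p = 1/(1/12) = 12.
Check: U(12, 2) = 0.6316.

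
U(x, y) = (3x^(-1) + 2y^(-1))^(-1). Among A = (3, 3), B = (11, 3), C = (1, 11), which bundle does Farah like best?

Bundle B

Evaluate utility at each bundle:
U(A) = 0.600.
U(B) = 1.065.
U(C) = 0.314.
Highest utility is B, so B ≻ A ≻ C.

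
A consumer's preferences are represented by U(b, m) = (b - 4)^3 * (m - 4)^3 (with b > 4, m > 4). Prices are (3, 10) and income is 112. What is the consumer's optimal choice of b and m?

MU_b = 3·(b−4)^2·(m−4)^3, MU_m = 3·(b−4)^3·(m−4)^2.
MRS = (m−4)/(b−4).
Tangency: set MRS = p_b/p_m = 3/10 = 0.3.
So (m − 4)/(b − 4) = 0.3, i.e. (m − 4) = 0.3·(b − 4).
Rewrite the budget in excess-of-subsistence terms: 3·(b − 4) + 10·(m − 4) = 112 − 3·4 − 10·4 = 60.
Substituting, 6·(b − 4) = 60, so b − 4 = 10 and b* = 14.
Then m − 4 = 0.3·10 = 3, so m* = 7.

b* = 14, m* = 7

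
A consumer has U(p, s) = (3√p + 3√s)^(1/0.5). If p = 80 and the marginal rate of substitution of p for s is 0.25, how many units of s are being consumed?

For CES with ρ = 0.5, MRS = √(s/p).
Setting √(s/80) = 0.25 gives s/80 = 1/16 and s = 5.

s = 5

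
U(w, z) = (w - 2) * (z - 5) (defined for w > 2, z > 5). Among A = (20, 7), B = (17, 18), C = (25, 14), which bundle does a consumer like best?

Evaluate utility at each bundle:
U(A) = 36.
U(B) = 195.
U(C) = 207.
Highest utility is C, so C ≻ B ≻ A.

Bundle C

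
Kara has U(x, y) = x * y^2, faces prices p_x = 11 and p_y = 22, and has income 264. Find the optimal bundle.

MU_x = y^2 and MU_y = 2·x·y.
MRS = MU_x/MU_y = (1/2)·y/x.
Tangency: set MRS = p_x/p_y = 11/22 = 0.5.
So (1/2)·y/x = 0.5, i.e. y = x.
Substitute into the budget 11·x + 22·y = 264: 33·x = 264, so x* = 8.
Then y* = 8.

x* = 8, y* = 8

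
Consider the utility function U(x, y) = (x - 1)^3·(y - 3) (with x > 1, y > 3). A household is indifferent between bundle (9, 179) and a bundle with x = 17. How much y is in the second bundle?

y = 25

U(9, 179) = 90112.
Set U(17, y) = 90112 and solve.
With x = 17: (17 − 1)^3 = 4096, so (y − 3) = 90112/4096 = 22.
So y = 3 + 22 = 25.
Check: U(17, 25) = 90112.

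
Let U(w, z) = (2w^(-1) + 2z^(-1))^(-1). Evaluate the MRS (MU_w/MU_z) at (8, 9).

MRS = 81/64

For CES with ρ = -1, MRS = (z/w)^2.
At (8, 9): MRS = 81/64.
That is, one extra unit of w is worth 81/64 units of z at the margin.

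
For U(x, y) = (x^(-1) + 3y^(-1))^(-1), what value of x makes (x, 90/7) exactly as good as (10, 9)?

x = 5

U depends on (x, y) only through S = x^(-1) + 3y^(-1), so equal utility means equal S. At (10, 9): S = 13/30.
With y = 90/7: 3·(90/7)^(-1) = 7/30, so x^(-1) = 13/30 − 7/30 = 0.2.
Hence x = 1/0.2 = 5.
Check: U(5, 90/7) = 2.3077.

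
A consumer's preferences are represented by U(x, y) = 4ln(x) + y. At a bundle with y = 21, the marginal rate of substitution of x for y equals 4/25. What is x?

MU_x = 4/x, MU_y = 1.
MRS = 4/x ÷ 1.
MRS depends only on x: 4/x = 4/25 ⇒ x = 4/(4/25) = 25.

x = 25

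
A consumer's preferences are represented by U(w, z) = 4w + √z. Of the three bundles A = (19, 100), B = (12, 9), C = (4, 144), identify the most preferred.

Evaluate utility at each bundle:
U(A) = 86.000.
U(B) = 51.000.
U(C) = 28.000.
Highest utility is A, so A ≻ B ≻ C.

Bundle A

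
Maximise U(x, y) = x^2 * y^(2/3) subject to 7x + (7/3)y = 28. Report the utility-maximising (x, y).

x* = 3, y* = 3

MU_x = 2·x·y^(2/3) and MU_y = 2/3·x^2·y^(-1/3).
MRS = MU_x/MU_y = (3)·y/x.
Tangency: set MRS = p_x/p_y = 7/(7/3) = 3.
So (3)·y/x = 3, i.e. y = x.
Substitute into the budget 7·x + (7/3)·y = 28: (28/3)·x = 28, so x* = 3.
Then y* = 3.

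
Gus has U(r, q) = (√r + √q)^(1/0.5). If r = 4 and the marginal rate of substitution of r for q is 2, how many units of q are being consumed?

For CES with ρ = 0.5, MRS = √(q/r).
Setting √(q/4) = 2 gives q/4 = 4 and q = 16.

q = 16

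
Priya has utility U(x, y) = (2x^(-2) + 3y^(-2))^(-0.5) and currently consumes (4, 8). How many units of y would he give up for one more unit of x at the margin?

MRS = 16/3

For CES with ρ = -2, MRS = (2/3)·(y/x)^3.
At (4, 8): MRS = 16/3.
So at (4, 8) the consumer would give up 16/3 units of y for one more unit of x.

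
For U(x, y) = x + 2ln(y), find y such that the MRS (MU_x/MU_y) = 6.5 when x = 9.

MU_x = 1, MU_y = 2/y.
MRS = 1 ÷ (2/y).
MRS depends only on y: 0.5·y = 6.5 ⇒ y = 6.5/0.5 = 13.

y = 13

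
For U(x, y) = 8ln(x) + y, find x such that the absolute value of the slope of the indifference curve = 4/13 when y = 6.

MU_x = 8/x, MU_y = 1.
MRS = 8/x ÷ 1.
MRS depends only on x: 8/x = 4/13 ⇒ x = 8/(4/13) = 26.

x = 26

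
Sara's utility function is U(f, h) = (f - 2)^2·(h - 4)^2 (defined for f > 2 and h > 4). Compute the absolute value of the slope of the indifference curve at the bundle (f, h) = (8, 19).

MRS = 2.5

MU_f = 2·(f−2)·(h−4)^2, MU_h = 2·(f−2)^2·(h−4).
MRS = (h−4)/(f−2).
At (8, 19): MRS = 2.5.
The indifference curve has slope −2.5 at this bundle.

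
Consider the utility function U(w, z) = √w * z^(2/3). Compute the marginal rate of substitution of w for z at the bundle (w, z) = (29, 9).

MRS = 27/116

MU_w = 0.5·w^(-0.5)·z^(2/3) and MU_z = 2/3·√w·z^(-1/3).
MRS = MU_w/MU_z = (0.75)·z/w.
At (29, 9): MRS = 27/116.
The indifference curve has slope −27/116 at this bundle.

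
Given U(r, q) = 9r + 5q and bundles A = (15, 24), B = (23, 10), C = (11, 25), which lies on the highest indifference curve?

Bundle B

Evaluate utility at each bundle:
U(A) = 255.
U(B) = 257.
U(C) = 224.
Highest utility is B, so B ≻ A ≻ C.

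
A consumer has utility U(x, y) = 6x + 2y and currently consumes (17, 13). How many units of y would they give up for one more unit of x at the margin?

MU_x = 6, MU_y = 2, so MRS = 6/2 = 3 at every bundle.
At (17, 13): MRS = 3.
That is, one extra unit of x is worth 3 units of y at the margin.

MRS = 3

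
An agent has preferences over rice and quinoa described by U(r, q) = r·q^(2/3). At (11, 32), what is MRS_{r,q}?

MRS = 48/11

MU_r = q^(2/3) and MU_q = 2/3·r·q^(-1/3).
MRS = MU_r/MU_q = (1.5)·q/r.
At (11, 32): MRS = 48/11.
The indifference curve has slope −48/11 at this bundle.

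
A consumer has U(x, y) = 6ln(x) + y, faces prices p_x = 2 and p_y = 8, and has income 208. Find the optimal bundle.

MU_x = 6/x, MU_y = 1.
MRS = 6/x ÷ 1.
Tangency: set MRS = p_x/p_y = 2/8 = 0.25.
MRS depends only on x: 6/x = 0.25 ⇒ x* = 6/0.25 = 24.
From the budget, 8·y = 208 − 2·24 = 160, so y* = 20.

x* = 24, y* = 20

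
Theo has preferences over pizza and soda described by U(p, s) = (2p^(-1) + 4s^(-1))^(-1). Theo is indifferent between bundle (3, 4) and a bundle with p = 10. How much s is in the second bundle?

s = 30/11

U depends on (p, s) only through S = 2p^(-1) + 4s^(-1), so equal utility means equal S. At (3, 4): S = 5/3.
With p = 10: 2·10^(-1) = 0.2, so 4s^(-1) = 5/3 − 0.2 = 22/15, i.e. s^(-1) = 11/30.
Hence s = 1/(11/30) = 30/11.
Check: U(10, 30/11) = 0.6.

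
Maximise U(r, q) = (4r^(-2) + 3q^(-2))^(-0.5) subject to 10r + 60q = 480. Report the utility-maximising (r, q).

For CES with ρ = -2, MRS = (4/3)·(q/r)^3.
Tangency: set MRS = p_r/p_q = 10/60 = 1/6.
So (q/r)^3 = 0.125; taking the cube root, q/r = 0.5, i.e. q = 0.5·r.
Substitute into the budget 10·r + 60·q = 480: 40·r = 480, so r* = 12 and q* = 0.5·12 = 6.

r* = 12, q* = 6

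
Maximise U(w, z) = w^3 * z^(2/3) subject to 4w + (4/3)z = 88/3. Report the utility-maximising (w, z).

w* = 6, z* = 4

MU_w = 3·w^2·z^(2/3) and MU_z = 2/3·w^3·z^(-1/3).
MRS = MU_w/MU_z = (4.5)·z/w.
Tangency: set MRS = p_w/p_z = 4/(4/3) = 3.
So (4.5)·z/w = 3, i.e. z = (2/3)·w.
Substitute into the budget 4·w + (4/3)·z = 88/3: (44/9)·w = 88/3, so w* = 6.
Then z* = (2/3)·6 = 4.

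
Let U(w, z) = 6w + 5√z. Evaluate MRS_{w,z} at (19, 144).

MU_w = 6, MU_z = 5/(2√z).
MRS = 6 ÷ (5/(2√z)).
At (19, 144): MRS = 28.8.
That is, one extra unit of w is worth 28.8 units of z at the margin.

MRS = 28.8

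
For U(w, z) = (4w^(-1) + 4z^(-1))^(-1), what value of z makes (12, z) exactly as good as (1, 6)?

z = 12/13

U depends on (w, z) only through S = 4w^(-1) + 4z^(-1), so equal utility means equal S. At (1, 6): S = 14/3.
With w = 12: 4·12^(-1) = 1/3, so 4z^(-1) = 14/3 − 1/3 = 13/3, i.e. z^(-1) = 13/12.
Hence z = 1/(13/12) = 12/13.
Check: U(12, 12/13) = 0.2143.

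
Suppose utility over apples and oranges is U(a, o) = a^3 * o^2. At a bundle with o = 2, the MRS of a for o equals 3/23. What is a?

a = 23

MU_a = 3·a^2·o^2 and MU_o = 2·a^3·o.
MRS = MU_a/MU_o = (3/2)·o/a.
Substitute o = 2: MRS = 3/a. Setting 3/a = 3/23 gives a = 3/(3/23) = 23.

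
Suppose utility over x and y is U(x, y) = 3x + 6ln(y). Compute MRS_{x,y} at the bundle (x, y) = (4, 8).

MU_x = 3, MU_y = 6/y.
MRS = 3 ÷ (6/y).
At (4, 8): MRS = 4.
So at (4, 8) the consumer would give up 4 units of y for one more unit of x.

MRS = 4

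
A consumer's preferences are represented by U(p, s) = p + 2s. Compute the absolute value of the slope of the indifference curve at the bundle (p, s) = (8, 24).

MRS = 0.5

MU_p = 1, MU_s = 2, so MRS = 1/2 = 0.5 at every bundle.
At (8, 24): MRS = 0.5.
So at (8, 24) the consumer would give up 0.5 units of s for one more unit of p.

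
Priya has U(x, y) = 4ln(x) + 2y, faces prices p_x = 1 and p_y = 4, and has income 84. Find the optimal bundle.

x* = 8, y* = 19

MU_x = 4/x, MU_y = 2.
MRS = 4/x ÷ 2.
Tangency: set MRS = p_x/p_y = 1/4 = 0.25.
MRS depends only on x: 2/x = 0.25 ⇒ x* = 2/0.25 = 8.
From the budget, 4·y = 84 − 1·8 = 76, so y* = 19.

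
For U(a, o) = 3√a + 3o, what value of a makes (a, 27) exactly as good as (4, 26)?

a = 1

U(4, 26) = 84.
Set U(a, 27) = 84 and solve.
With o = 27: 3√a = 84 − 3·27 = 3, so √a = 1 and a = 1.
Check: U(1, 27) = 84.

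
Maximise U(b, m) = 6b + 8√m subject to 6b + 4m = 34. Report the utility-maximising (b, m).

b* = 5, m* = 1

MU_b = 6, MU_m = 8/(2√m).
MRS = 6 ÷ (8/(2√m)).
Tangency: set MRS = p_b/p_m = 6/4 = 1.5.
MRS depends only on m: 1.5·√m = 1.5 ⇒ √m = 1.5/1.5 = 1 ⇒ m* = 1.
From the budget, 6·b = 34 − 4·1 = 30, so b* = 5.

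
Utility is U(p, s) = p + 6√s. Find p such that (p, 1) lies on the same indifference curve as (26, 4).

U(26, 4) = 38.
Set U(p, 1) = 38 and solve.
With s = 1: √1 = 1, so p = 38 − 6·1 = 32.
Check: U(32, 1) = 38.

p = 32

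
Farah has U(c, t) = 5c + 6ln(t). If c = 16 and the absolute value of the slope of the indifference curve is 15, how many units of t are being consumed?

t = 18

MU_c = 5, MU_t = 6/t.
MRS = 5 ÷ (6/t).
MRS depends only on t: (5/6)·t = 15 ⇒ t = 15/(5/6) = 18.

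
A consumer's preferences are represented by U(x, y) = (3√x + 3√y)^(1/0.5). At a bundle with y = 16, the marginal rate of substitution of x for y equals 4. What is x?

For CES with ρ = 0.5, MRS = √(y/x).
Setting √(16/x) = 4 gives 16/x = 16 and x = 1.

x = 1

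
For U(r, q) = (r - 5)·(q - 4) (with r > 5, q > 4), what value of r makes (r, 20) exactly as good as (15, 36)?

r = 25

U(15, 36) = 320.
Set U(r, 20) = 320 and solve.
With q = 20: (20 − 4) = 16, so (r − 5) = 320/16 = 20.
So r = 5 + 20 = 25.
Check: U(25, 20) = 320.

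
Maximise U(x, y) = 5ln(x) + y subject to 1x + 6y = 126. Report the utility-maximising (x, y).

x* = 30, y* = 16

MU_x = 5/x, MU_y = 1.
MRS = 5/x ÷ 1.
Tangency: set MRS = p_x/p_y = 1/6.
MRS depends only on x: 5/x = 1/6 ⇒ x* = 5/(1/6) = 30.
From the budget, 6·y = 126 − 1·30 = 96, so y* = 16.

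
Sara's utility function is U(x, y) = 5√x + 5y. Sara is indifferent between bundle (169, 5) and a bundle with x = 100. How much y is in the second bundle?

y = 8

U(169, 5) = 90.
Set U(100, y) = 90 and solve.
With x = 100: √100 = 10, so 5y = 90 − 5·10 = 40 and y = 8.
Check: U(100, 8) = 90.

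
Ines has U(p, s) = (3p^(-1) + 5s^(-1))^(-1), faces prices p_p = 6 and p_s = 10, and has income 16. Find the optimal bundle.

For CES with ρ = -1, MRS = (3/5)·(s/p)^2.
Tangency: set MRS = p_p/p_s = 6/10 = 0.6.
So (s/p)^2 = 1; taking the square root, s/p = 1, i.e. s = p.
Substitute into the budget 6·p + 10·s = 16: 16·p = 16, so p* = 1 and s* = 1.

p* = 1, s* = 1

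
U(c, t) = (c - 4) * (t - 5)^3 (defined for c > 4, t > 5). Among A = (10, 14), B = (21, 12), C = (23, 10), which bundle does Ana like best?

Bundle B

Evaluate utility at each bundle:
U(A) = 4374.
U(B) = 5831.
U(C) = 2375.
Highest utility is B, so B ≻ A ≻ C.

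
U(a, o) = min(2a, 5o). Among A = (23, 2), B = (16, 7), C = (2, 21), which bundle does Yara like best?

Bundle B

Evaluate utility at each bundle:
U(A) = 10.
U(B) = 32.
U(C) = 4.
Highest utility is B, so B ≻ A ≻ C.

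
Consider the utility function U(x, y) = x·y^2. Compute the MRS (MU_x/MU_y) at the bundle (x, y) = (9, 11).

MRS = 11/18

MU_x = y^2 and MU_y = 2·x·y.
MRS = MU_x/MU_y = (1/2)·y/x.
At (9, 11): MRS = 11/18.
That is, one extra unit of x is worth 11/18 units of y at the margin.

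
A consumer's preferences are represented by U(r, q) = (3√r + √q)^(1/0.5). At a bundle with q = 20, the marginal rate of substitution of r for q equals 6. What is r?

r = 5

For CES with ρ = 0.5, MRS = (3/1)·√(q/r).
Setting (3/1)·√(20/r) = 6 gives √(20/r) = 2, so 20/r = 4 and r = 5.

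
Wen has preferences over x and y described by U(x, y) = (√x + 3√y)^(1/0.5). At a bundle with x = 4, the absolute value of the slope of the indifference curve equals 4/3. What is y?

For CES with ρ = 0.5, MRS = (1/3)·√(y/x).
Setting (1/3)·√(y/4) = 4/3 gives √(y/4) = 4, so y/4 = 16 and y = 64.

y = 64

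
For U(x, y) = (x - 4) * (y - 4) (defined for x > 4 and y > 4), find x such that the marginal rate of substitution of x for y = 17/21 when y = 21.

MU_x = (y−4), MU_y = (x−4).
MRS = (y−4)/(x−4).
Substitute y = 21: MRS = 17/(x − 4). Setting this equal to 17/21 gives x − 4 = 17/(17/21) = 21, so x = 25.

x = 25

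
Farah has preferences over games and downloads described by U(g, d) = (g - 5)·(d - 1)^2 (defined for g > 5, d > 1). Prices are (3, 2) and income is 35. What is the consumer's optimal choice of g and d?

g* = 7, d* = 7

MU_g = (d−1)^2, MU_d = 2·(g−5)·(d−1).
MRS = (1/2)·(d−1)/(g−5).
Tangency: set MRS = p_g/p_d = 3/2 = 1.5.
So (1/2)·(d − 1)/(g − 5) = 1.5, i.e. (d − 1) = 3·(g − 5).
Rewrite the budget in excess-of-subsistence terms: 3·(g − 5) + 2·(d − 1) = 35 − 3·5 − 2·1 = 18.
Substituting, 9·(g − 5) = 18, so g − 5 = 2 and g* = 7.
Then d − 1 = 3·2 = 6, so d* = 7.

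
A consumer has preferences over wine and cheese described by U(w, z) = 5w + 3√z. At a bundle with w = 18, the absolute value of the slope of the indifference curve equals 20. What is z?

MU_w = 5, MU_z = 3/(2√z).
MRS = 5 ÷ (3/(2√z)).
MRS depends only on z: (10/3)·√z = 20 ⇒ √z = 20/(10/3) = 6 ⇒ z = 36.

z = 36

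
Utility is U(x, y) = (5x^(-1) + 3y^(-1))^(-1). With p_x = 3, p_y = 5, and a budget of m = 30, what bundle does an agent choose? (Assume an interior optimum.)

For CES with ρ = -1, MRS = (5/3)·(y/x)^2.
Tangency: set MRS = p_x/p_y = 3/5 = 0.6.
So (y/x)^2 = 9/25; taking the square root, y/x = 0.6, i.e. y = 0.6·x.
Substitute into the budget 3·x + 5·y = 30: 6·x = 30, so x* = 5 and y* = 0.6·5 = 3.

x* = 5, y* = 3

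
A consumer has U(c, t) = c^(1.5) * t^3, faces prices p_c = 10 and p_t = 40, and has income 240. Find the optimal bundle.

c* = 8, t* = 4

MU_c = 1.5·√c·t^3 and MU_t = 3·c^(1.5)·t^2.
MRS = MU_c/MU_t = (0.5)·t/c.
Tangency: set MRS = p_c/p_t = 10/40 = 0.25.
So (0.5)·t/c = 0.25, i.e. t = 0.5·c.
Substitute into the budget 10·c + 40·t = 240: 30·c = 240, so c* = 8.
Then t* = 0.5·8 = 4.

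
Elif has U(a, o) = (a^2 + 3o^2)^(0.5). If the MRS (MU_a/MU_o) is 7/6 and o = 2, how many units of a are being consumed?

For CES with ρ = 2, MRS = (1/3)·(o/a)^(-1).
Setting (1/3)·(2/a)^(-1) = 7/6 gives (2/a)^(-1) = 3.5, so 2/a = 2/7 and a = 7.

a = 7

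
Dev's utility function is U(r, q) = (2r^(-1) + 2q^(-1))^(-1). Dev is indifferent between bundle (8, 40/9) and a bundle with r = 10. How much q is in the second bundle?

q = 4

U depends on (r, q) only through S = 2r^(-1) + 2q^(-1), so equal utility means equal S. At (8, 40/9): S = 0.7.
With r = 10: 2·10^(-1) = 0.2, so 2q^(-1) = 0.7 − 0.2 = 0.5, i.e. q^(-1) = 0.25.
Hence q = 1/0.25 = 4.
Check: U(10, 4) = 1.4286.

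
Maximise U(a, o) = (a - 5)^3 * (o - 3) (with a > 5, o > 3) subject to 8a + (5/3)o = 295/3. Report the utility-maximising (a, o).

a* = 10, o* = 11

MU_a = 3·(a−5)^2·(o−3), MU_o = (a−5)^3.
MRS = (3/1)·(o−3)/(a−5).
Tangency: set MRS = p_a/p_o = 8/(5/3) = 4.8.
So (3/1)·(o − 3)/(a − 5) = 4.8, i.e. (o − 3) = 1.6·(a − 5).
Rewrite the budget in excess-of-subsistence terms: 8·(a − 5) + (5/3)·(o − 3) = 295/3 − 8·5 − (5/3)·3 = 160/3.
Substituting, (32/3)·(a − 5) = 160/3, so a − 5 = 5 and a* = 10.
Then o − 3 = 1.6·5 = 8, so o* = 11.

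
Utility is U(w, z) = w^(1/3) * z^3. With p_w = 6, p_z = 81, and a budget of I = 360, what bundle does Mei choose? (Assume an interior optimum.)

MU_w = 1/3·w^(-2/3)·z^3 and MU_z = 3·w^(1/3)·z^2.
MRS = MU_w/MU_z = (1/9)·z/w.
Tangency: set MRS = p_w/p_z = 6/81 = 2/27.
So (1/9)·z/w = 2/27, i.e. z = (2/3)·w.
Substitute into the budget 6·w + 81·z = 360: 60·w = 360, so w* = 6.
Then z* = (2/3)·6 = 4.

w* = 6, z* = 4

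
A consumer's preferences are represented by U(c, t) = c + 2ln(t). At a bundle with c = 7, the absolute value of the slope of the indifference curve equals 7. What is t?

MU_c = 1, MU_t = 2/t.
MRS = 1 ÷ (2/t).
MRS depends only on t: 0.5·t = 7 ⇒ t = 7/0.5 = 14.

t = 14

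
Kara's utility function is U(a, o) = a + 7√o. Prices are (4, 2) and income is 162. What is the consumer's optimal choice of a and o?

a* = 16, o* = 49

MU_a = 1, MU_o = 7/(2√o).
MRS = 1 ÷ (7/(2√o)).
Tangency: set MRS = p_a/p_o = 4/2 = 2.
MRS depends only on o: (2/7)·√o = 2 ⇒ √o = 2/(2/7) = 7 ⇒ o* = 49.
From the budget, 4·a = 162 − 2·49 = 64, so a* = 16.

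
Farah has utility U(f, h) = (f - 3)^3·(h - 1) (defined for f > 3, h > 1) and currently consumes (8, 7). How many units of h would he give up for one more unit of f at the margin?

MRS = 3.6

MU_f = 3·(f−3)^2·(h−1), MU_h = (f−3)^3.
MRS = (3/1)·(h−1)/(f−3).
At (8, 7): MRS = 3.6.
That is, one extra unit of f is worth 3.6 units of h at the margin.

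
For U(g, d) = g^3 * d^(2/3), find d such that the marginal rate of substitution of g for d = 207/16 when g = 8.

MU_g = 3·g^2·d^(2/3) and MU_d = 2/3·g^3·d^(-1/3).
MRS = MU_g/MU_d = (4.5)·d/g.
Substitute g = 8: MRS = d/(16/9). Setting d/(16/9) = 207/16 gives d = (207/16)·(16/9) = 23.

d = 23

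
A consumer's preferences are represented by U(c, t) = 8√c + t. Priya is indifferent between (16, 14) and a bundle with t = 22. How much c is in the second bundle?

U(16, 14) = 46.
Set U(c, 22) = 46 and solve.
With t = 22: 8√c = 46 − 22 = 24, so √c = 3 and c = 9.
Check: U(9, 22) = 46.

c = 9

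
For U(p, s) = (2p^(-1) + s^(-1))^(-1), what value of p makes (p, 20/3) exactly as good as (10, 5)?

U depends on (p, s) only through S = 2p^(-1) + s^(-1), so equal utility means equal S. At (10, 5): S = 0.4.
With s = 20/3: (20/3)^(-1) = 0.15, so 2p^(-1) = 0.4 − 0.15 = 0.25, i.e. p^(-1) = 0.125.
Hence p = 1/0.125 = 8.
Check: U(8, 20/3) = 2.5.

p = 8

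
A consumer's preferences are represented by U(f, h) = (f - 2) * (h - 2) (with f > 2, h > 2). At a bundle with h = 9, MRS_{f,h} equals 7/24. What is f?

f = 26

MU_f = (h−2), MU_h = (f−2).
MRS = (h−2)/(f−2).
Substitute h = 9: MRS = 7/(f − 2). Setting this equal to 7/24 gives f − 2 = 7/(7/24) = 24, so f = 26.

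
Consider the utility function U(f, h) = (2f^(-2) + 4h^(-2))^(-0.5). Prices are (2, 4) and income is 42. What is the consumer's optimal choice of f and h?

f* = 7, h* = 7

For CES with ρ = -2, MRS = (2/4)·(h/f)^3.
Tangency: set MRS = p_f/p_h = 2/4 = 0.5.
So (h/f)^3 = 1; taking the cube root, h/f = 1, i.e. h = f.
Substitute into the budget 2·f + 4·h = 42: 6·f = 42, so f* = 7 and h* = 7.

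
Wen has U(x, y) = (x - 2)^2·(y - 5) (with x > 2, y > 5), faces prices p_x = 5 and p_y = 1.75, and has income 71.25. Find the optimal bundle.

MU_x = 2·(x−2)·(y−5), MU_y = (x−2)^2.
MRS = (2/1)·(y−5)/(x−2).
Tangency: set MRS = p_x/p_y = 5/1.75 = 20/7.
So (2/1)·(y − 5)/(x − 2) = 20/7, i.e. (y − 5) = (10/7)·(x − 2).
Rewrite the budget in excess-of-subsistence terms: 5·(x − 2) + 1.75·(y − 5) = 71.25 − 5·2 − 1.75·5 = 52.5.
Substituting, 7.5·(x − 2) = 52.5, so x − 2 = 7 and x* = 9.
Then y − 5 = (10/7)·7 = 10, so y* = 15.

x* = 9, y* = 15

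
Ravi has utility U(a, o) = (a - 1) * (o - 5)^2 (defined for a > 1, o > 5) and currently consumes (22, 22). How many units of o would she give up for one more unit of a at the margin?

MRS = 17/42

MU_a = (o−5)^2, MU_o = 2·(a−1)·(o−5).
MRS = (1/2)·(o−5)/(a−1).
At (22, 22): MRS = 17/42.
So at (22, 22) the consumer would give up 17/42 units of o for one more unit of a.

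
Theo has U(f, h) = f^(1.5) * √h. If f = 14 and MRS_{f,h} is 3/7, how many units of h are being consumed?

MU_f = 1.5·√f·√h and MU_h = 0.5·f^(1.5)·h^(-0.5).
MRS = MU_f/MU_h = (3)·h/f.
Substitute f = 14: MRS = h/(14/3). Setting h/(14/3) = 3/7 gives h = (3/7)·(14/3) = 2.

h = 2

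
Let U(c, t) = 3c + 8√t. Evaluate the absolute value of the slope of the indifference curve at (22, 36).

MU_c = 3, MU_t = 8/(2√t).
MRS = 3 ÷ (8/(2√t)).
At (22, 36): MRS = 4.5.
The indifference curve has slope −4.5 at this bundle.

MRS = 4.5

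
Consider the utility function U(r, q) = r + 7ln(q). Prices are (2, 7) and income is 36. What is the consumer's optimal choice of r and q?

MU_r = 1, MU_q = 7/q.
MRS = 1 ÷ (7/q).
Tangency: set MRS = p_r/p_q = 2/7.
MRS depends only on q: (1/7)·q = 2/7 ⇒ q* = (2/7)/(1/7) = 2.
From the budget, 2·r = 36 − 7·2 = 22, so r* = 11.

r* = 11, q* = 2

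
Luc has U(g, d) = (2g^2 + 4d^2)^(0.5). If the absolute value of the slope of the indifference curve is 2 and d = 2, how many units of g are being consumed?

g = 8

For CES with ρ = 2, MRS = (2/4)·(d/g)^(-1).
Setting (2/4)·(2/g)^(-1) = 2 gives (2/g)^(-1) = 4, so 2/g = 0.25 and g = 8.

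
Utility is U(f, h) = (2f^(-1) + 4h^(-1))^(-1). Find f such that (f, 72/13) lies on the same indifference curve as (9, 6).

f = 12

U depends on (f, h) only through S = 2f^(-1) + 4h^(-1), so equal utility means equal S. At (9, 6): S = 8/9.
With h = 72/13: 4·(72/13)^(-1) = 13/18, so 2f^(-1) = 8/9 − 13/18 = 1/6, i.e. f^(-1) = 1/12.
Hence f = 1/(1/12) = 12.
Check: U(12, 72/13) = 1.125.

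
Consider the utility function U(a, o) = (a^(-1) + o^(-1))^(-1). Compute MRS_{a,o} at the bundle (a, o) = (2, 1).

For CES with ρ = -1, MRS = (o/a)^2.
At (2, 1): MRS = 0.25.
That is, one extra unit of a is worth 0.25 units of o at the margin.

MRS = 0.25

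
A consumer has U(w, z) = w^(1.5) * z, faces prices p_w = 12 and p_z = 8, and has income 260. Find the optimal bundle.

w* = 13, z* = 13

MU_w = 1.5·√w·z and MU_z = w^(1.5).
MRS = MU_w/MU_z = (1.5)·z/w.
Tangency: set MRS = p_w/p_z = 12/8 = 1.5.
So (1.5)·z/w = 1.5, i.e. z = w.
Substitute into the budget 12·w + 8·z = 260: 20·w = 260, so w* = 13.
Then z* = 13.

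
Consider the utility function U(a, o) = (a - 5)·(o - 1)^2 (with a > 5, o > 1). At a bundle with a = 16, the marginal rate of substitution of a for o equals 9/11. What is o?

o = 19

MU_a = (o−1)^2, MU_o = 2·(a−5)·(o−1).
MRS = (1/2)·(o−1)/(a−5).
Substitute a = 16: MRS = (o − 1)/22. Setting this equal to 9/11 gives o − 1 = (9/11)·22 = 18, so o = 19.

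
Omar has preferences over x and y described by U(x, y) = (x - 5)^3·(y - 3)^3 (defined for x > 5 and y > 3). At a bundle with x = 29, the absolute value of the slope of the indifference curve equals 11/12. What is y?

y = 25

MU_x = 3·(x−5)^2·(y−3)^3, MU_y = 3·(x−5)^3·(y−3)^2.
MRS = (y−3)/(x−5).
Substitute x = 29: MRS = (y − 3)/24. Setting this equal to 11/12 gives y − 3 = (11/12)·24 = 22, so y = 25.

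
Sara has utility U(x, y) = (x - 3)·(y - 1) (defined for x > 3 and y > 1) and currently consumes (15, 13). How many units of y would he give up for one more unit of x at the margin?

MRS = 1

MU_x = (y−1), MU_y = (x−3).
MRS = (y−1)/(x−3).
At (15, 13): MRS = 1.
So at (15, 13) the consumer would give up 1 units of y for one more unit of x.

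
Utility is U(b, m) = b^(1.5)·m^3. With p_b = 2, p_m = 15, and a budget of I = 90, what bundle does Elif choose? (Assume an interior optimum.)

MU_b = 1.5·√b·m^3 and MU_m = 3·b^(1.5)·m^2.
MRS = MU_b/MU_m = (0.5)·m/b.
Tangency: set MRS = p_b/p_m = 2/15.
So (0.5)·m/b = 2/15, i.e. m = (4/15)·b.
Substitute into the budget 2·b + 15·m = 90: 6·b = 90, so b* = 15.
Then m* = (4/15)·15 = 4.

b* = 15, m* = 4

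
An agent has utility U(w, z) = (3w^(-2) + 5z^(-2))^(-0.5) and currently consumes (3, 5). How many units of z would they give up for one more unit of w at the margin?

For CES with ρ = -2, MRS = (3/5)·(z/w)^3.
At (3, 5): MRS = 25/9.
That is, one extra unit of w is worth 25/9 units of z at the margin.

MRS = 25/9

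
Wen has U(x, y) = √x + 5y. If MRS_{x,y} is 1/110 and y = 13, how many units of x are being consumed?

MU_x = 1/(2√x), MU_y = 5.
MRS = 1/(2√x) ÷ 5.
MRS depends only on x: 0.1/√x = 1/110 ⇒ √x = 0.1/(1/110) = 11 ⇒ x = 121.

x = 121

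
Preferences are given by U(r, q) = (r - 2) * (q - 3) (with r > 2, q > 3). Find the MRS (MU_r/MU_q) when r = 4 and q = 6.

MRS = 1.5

MU_r = (q−3), MU_q = (r−2).
MRS = (q−3)/(r−2).
At (4, 6): MRS = 1.5.
That is, one extra unit of r is worth 1.5 units of q at the margin.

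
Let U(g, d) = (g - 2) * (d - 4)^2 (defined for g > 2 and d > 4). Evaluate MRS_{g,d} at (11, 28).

MRS = 4/3

MU_g = (d−4)^2, MU_d = 2·(g−2)·(d−4).
MRS = (1/2)·(d−4)/(g−2).
At (11, 28): MRS = 4/3.
That is, one extra unit of g is worth 4/3 units of d at the margin.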